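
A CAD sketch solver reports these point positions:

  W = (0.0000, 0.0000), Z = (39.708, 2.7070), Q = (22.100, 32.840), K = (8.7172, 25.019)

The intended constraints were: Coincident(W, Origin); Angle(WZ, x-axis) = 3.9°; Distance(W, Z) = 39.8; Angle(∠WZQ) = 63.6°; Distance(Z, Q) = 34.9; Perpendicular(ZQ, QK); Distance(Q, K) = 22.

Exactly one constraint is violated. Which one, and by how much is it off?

Distance(Q, K) = 22 — off by 6.50.

W = (0.00, 0.00) ✓; WZ at 3.900° ✓; |WZ| = 39.80 ✓; ∠WZQ = 63.60° ✓; |ZQ| = 34.90 ✓; ∠(ZQ, QK) = 90.00° ✓; |QK| = 15.50 ✗.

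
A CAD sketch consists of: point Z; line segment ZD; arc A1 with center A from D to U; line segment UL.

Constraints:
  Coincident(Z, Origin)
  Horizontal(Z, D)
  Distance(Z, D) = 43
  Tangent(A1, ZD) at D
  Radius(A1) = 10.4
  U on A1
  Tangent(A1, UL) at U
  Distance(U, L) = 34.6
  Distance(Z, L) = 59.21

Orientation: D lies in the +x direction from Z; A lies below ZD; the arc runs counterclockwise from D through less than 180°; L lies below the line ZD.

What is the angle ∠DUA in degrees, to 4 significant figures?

41.25°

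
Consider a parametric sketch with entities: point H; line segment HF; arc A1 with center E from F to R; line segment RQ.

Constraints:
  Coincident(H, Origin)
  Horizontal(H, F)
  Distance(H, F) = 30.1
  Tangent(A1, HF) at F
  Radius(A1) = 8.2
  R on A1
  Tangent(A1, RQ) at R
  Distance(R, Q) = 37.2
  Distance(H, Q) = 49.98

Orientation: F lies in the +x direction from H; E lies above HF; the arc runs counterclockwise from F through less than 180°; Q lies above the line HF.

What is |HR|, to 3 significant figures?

39.3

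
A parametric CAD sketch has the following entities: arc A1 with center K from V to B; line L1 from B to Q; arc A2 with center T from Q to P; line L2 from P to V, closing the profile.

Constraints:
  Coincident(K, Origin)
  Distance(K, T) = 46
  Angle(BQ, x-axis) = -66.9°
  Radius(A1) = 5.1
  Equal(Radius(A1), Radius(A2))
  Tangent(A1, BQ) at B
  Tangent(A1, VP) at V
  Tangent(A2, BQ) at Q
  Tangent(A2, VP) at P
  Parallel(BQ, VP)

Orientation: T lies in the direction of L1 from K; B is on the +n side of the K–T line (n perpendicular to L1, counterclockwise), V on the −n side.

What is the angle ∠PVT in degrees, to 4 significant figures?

6.327°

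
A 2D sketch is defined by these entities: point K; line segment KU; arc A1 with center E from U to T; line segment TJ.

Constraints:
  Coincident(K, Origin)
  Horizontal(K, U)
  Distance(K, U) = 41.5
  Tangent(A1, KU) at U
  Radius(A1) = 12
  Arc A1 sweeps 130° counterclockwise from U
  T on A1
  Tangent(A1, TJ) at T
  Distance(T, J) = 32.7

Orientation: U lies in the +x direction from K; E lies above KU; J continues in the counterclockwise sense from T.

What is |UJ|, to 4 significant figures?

46.30

On A1, U sits at bearing -90° from E; a 130° counterclockwise sweep puts T at bearing 40°, so T = E + 12.0·(cos 40°, sin 40°) = (50.69, 19.71). Since A1 is tangent to TJ there, ET ⟂ TJ, so TJ runs along (−sin 40°, cos 40°); with |TJ| = 32.7, J = (29.67, 44.76). Then |UJ| = |J − U| = 46.30.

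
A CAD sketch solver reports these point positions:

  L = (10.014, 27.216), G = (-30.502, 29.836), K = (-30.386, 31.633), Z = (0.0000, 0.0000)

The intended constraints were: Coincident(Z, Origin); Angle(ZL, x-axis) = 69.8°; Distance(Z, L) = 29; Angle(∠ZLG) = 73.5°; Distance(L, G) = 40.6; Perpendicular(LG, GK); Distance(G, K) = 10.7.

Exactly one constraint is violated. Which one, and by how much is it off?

Distance(G, K) = 10.7 — off by 8.90.

Z = (0.00, 0.00) ✓; ZL at 69.80° ✓; |ZL| = 29.00 ✓; ∠ZLG = 73.50° ✓; |LG| = 40.60 ✓; ∠(LG, GK) = 89.99° ✓; |GK| = 1.801 ✗.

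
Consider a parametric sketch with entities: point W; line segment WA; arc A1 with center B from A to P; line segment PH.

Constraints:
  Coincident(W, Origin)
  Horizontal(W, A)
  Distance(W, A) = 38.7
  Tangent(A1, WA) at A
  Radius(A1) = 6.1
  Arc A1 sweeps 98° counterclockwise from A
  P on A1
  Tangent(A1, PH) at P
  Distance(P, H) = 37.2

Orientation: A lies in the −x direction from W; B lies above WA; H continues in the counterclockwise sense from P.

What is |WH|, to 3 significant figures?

57.9

W is at the origin; WA is horizontal with |WA| = 38.7 and A on the −x side, so A = (-38.7, 0.00). Tangency of A1 to WA means the radius BA is perpendicular to WA, so B = A + (0, 6.1) = (-38.7, 6.10). On A1, A sits at bearing -90° from B; a 98° counterclockwise sweep puts P at bearing 8°, so P = B + 6.1·(cos 8°, sin 8°) = (-32.7, 6.95). A1 meets PH tangentially, so BP is at right angles to PH, so PH runs along (−sin 8°, cos 8°); with |PH| = 37.2, H = (-37.8, 43.8). Then |WH| = |H − W| = 57.9.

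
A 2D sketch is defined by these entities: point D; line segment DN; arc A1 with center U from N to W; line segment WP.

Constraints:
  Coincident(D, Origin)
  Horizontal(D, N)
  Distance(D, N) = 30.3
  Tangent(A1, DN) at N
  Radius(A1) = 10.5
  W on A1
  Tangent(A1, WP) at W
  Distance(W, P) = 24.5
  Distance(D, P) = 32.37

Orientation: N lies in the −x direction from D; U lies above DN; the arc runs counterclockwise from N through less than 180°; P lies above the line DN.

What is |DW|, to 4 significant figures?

21.57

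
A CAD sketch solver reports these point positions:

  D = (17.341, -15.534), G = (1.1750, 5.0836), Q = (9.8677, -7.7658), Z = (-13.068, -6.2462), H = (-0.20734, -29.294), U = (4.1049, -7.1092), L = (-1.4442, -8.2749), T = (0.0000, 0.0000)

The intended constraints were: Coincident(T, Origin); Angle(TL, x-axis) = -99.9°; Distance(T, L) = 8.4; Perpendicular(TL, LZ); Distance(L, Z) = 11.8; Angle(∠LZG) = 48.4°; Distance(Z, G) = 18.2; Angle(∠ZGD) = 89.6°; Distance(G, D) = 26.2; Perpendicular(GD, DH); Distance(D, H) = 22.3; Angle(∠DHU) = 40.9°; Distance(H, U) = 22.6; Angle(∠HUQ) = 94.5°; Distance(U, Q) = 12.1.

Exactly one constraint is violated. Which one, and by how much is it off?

Distance(U, Q) = 12.1 — off by 6.30.

T = (0.00, 0.00) ✓; TL at -99.90° ✓; |TL| = 8.400 ✓; ∠(TL, LZ) = 90.00° ✓; |LZ| = 11.80 ✓; ∠LZG = 48.40° ✓; |ZG| = 18.20 ✓; ∠ZGD = 89.60° ✓; |GD| = 26.20 ✓; ∠(GD, DH) = 90.00° ✓; |DH| = 22.30 ✓; ∠DHU = 40.90° ✓; |HU| = 22.60 ✓; ∠HUQ = 94.50° ✓; |UQ| = 5.800 ✗.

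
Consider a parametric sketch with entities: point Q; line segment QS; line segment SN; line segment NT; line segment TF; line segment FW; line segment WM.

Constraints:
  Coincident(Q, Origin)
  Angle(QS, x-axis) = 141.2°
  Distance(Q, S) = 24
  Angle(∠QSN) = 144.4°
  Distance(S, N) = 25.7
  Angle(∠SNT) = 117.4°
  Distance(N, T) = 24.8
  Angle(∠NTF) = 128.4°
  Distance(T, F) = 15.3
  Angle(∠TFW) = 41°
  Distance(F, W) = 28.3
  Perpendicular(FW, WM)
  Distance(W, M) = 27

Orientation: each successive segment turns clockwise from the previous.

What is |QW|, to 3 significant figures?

42.5

Q is at the origin; QS runs at 141.2° with length 24.0, so S = (-18.7, 15.0). ∠QSN = 144.4° gives SN at 106° from the x-axis; with |SN| = 25.7, N = (-25.6, 39.8). ∠SNT = 117.4° gives NT at 43.0° from the x-axis; with |NT| = 24.8, T = (-7.48, 56.7). ∠NTF = 128.4° gives TF at -8.60° from the x-axis; with |TF| = 15.3, F = (7.65, 54.4). ∠TFW = 41.0° gives FW at -148° from the x-axis; with |FW| = 28.3, W = (-16.2, 39.3). Then |QW| = |W − Q| = 42.5.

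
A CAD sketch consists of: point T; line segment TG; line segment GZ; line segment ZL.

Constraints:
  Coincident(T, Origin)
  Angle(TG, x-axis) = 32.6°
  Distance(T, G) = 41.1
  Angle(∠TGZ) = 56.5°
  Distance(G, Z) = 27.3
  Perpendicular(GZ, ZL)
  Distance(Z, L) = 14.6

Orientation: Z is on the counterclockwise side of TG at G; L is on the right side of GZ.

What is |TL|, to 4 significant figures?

49.09

∠TGZ = 56.5°, so GZ runs at 32.6° + (180° − 56.5°) = 156.1° from the x-axis; with |GZ| = 27.3, Z = G + 27.3·(cos 156.1°, sin 156.1°) = (9.666, 33.20). The perpendicularity gives ZL at right angles to GZ; with |ZL| = 14.6 on the right of GZ, L = Z + 14.6·(0.4051, 0.9143) = (15.58, 46.55). Then |TL| = |L − T| = 49.09.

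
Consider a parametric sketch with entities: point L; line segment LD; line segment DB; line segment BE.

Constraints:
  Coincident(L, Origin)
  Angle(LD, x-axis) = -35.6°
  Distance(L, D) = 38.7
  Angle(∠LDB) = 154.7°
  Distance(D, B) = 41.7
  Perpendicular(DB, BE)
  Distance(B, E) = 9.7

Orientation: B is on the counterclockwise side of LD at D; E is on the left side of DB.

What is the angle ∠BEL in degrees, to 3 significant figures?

95.1°

L is at the origin; LD runs at -35.6° with length 38.7, so D = 38.7·(cos -35.6°, sin -35.6°) = (31.5, -22.5). ∠LDB = 154.7°, so DB runs at -35.6° + (180° − 154.7°) = -10.3° from the x-axis; with |DB| = 41.7, B = D + 41.7·(cos -10.3°, sin -10.3°) = (72.5, -30.0). DB is perpendicular to BE; with |BE| = 9.7 on the left of DB, E = B + 9.7·(0.179, 0.984) = (74.2, -20.4). Then cos ∠BEL = EB·EL / (|EB||EL|), giving 95.1°.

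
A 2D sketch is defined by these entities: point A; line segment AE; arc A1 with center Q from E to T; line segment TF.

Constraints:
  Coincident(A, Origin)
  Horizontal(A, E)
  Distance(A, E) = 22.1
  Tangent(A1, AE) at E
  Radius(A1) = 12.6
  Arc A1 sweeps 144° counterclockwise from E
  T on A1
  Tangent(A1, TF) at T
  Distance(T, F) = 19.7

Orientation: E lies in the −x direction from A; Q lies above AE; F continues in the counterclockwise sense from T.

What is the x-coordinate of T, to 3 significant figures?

-14.7

A1 meets AE tangentially, so QE is at right angles to AE, so Q = E + (0, 12.6) = (-22.1, 12.6). On A1, E sits at bearing -90° from Q; a 144° counterclockwise sweep puts T at bearing 54°, so T = Q + 12.6·(cos 54°, sin 54°) = (-14.7, 22.8). So T.x = -14.7.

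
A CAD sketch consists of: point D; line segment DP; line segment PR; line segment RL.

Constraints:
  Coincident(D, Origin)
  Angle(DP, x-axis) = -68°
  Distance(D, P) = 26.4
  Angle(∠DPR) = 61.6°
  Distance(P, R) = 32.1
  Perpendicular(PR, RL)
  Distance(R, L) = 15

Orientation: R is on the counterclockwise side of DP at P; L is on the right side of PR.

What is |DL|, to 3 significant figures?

42.9

D is at the origin; DP runs at -68.0° with length 26.4, so P = 26.4·(cos -68.0°, sin -68.0°) = (9.89, -24.5). ∠DPR = 61.6°, so PR runs at -68.0° + (180° − 61.6°) = 50.4° from the x-axis; with |PR| = 32.1, R = P + 32.1·(cos 50.4°, sin 50.4°) = (30.4, 0.256). The perpendicularity gives RL at right angles to PR; with |RL| = 15.0 on the right of PR, L = R + 15.0·(0.771, -0.637) = (41.9, -9.31). Then |DL| = |L − D| = 42.9.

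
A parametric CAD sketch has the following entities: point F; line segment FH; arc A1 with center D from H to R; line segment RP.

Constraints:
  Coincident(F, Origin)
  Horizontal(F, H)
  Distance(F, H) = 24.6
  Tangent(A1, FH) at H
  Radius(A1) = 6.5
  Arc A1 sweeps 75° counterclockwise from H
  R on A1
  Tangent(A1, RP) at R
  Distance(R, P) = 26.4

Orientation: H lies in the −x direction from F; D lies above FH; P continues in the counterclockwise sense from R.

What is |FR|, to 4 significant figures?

18.94

F is at the origin; FH is horizontal with |FH| = 24.6 and H on the −x side, so H = (-24.60, 0.000). Since A1 is tangent to FH there, DH ⟂ FH, so D = H + (0, 6.5) = (-24.60, 6.500). On A1, H sits at bearing -90° from D; a 75° counterclockwise sweep puts R at bearing -15°, so R = D + 6.5·(cos -15°, sin -15°) = (-18.32, 4.818). Then |FR| = |R − F| = 18.94.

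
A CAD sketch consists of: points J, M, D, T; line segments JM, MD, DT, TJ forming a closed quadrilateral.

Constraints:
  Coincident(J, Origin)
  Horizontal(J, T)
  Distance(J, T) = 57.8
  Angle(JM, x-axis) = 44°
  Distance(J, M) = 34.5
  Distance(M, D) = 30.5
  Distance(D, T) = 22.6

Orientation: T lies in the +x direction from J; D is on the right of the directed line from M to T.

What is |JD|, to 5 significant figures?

35.949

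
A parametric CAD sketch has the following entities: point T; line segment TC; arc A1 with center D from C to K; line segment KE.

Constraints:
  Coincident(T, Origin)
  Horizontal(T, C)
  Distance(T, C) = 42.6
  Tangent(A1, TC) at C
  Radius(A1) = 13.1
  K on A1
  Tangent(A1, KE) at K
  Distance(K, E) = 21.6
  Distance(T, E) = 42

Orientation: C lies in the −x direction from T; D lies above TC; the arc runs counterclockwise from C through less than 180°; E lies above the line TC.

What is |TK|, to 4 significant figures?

31.68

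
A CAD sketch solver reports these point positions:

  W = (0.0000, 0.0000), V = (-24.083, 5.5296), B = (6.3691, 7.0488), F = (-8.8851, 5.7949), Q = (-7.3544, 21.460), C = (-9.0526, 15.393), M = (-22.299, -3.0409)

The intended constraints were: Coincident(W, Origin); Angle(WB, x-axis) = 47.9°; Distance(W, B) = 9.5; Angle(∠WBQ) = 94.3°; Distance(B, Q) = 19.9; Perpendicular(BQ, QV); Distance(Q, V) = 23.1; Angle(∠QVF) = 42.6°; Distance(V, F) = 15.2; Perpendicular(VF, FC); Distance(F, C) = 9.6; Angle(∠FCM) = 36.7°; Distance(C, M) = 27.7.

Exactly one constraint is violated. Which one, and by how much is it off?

Distance(C, M) = 27.7 — off by 5.00.

W = (0.00, 0.00) ✓; WB at 47.90° ✓; |WB| = 9.500 ✓; ∠WBQ = 94.30° ✓; |BQ| = 19.90 ✓; ∠(BQ, QV) = 90.00° ✓; |QV| = 23.10 ✓; ∠QVF = 42.60° ✓; |VF| = 15.20 ✓; ∠(VF, FC) = 90.00° ✓; |FC| = 9.600 ✓; ∠FCM = 36.70° ✓; |CM| = 22.70 ✗.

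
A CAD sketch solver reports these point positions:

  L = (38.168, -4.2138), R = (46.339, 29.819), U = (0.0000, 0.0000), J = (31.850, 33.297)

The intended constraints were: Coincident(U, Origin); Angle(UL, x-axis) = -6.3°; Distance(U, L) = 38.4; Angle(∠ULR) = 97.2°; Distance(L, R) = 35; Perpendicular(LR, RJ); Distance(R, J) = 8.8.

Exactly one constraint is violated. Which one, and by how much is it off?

Distance(R, J) = 8.8 — off by 6.10.

U = (0.00, 0.00) ✓; UL at -6.300° ✓; |UL| = 38.40 ✓; ∠ULR = 97.20° ✓; |LR| = 35.00 ✓; ∠(LR, RJ) = 90.00° ✓; |RJ| = 14.90 ✗.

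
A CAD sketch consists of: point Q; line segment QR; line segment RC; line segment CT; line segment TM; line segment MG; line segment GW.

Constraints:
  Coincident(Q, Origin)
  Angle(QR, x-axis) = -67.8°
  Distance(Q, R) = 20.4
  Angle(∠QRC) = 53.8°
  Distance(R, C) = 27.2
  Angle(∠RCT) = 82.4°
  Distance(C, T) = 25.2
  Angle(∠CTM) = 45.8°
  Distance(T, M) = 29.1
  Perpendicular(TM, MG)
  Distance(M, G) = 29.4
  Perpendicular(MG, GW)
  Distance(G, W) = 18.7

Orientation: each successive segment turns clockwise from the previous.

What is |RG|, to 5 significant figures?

33.134

∠CTM = 45.8° gives TM at -65.800° from the x-axis; with |TM| = 29.1, M = (2.5214, -15.420). TM ⟂ MG, so MG runs at -155.80°; with |MG| = 29.4, G = (-24.295, -27.472). Then |RG| = |G − R| = 33.134.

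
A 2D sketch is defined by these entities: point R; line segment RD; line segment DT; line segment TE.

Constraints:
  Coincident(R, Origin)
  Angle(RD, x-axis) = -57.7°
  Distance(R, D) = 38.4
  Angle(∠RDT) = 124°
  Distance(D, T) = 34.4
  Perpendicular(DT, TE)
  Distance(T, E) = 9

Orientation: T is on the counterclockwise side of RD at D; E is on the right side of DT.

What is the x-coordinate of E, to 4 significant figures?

54.64

R is at the origin; RD runs at -57.7° with length 38.4, so D = 38.4·(cos -57.7°, sin -57.7°) = (20.52, -32.46). ∠RDT = 124.0°, so DT runs at -57.7° + (180° − 124.0°) = -1.700° from the x-axis; with |DT| = 34.4, T = D + 34.4·(cos -1.700°, sin -1.700°) = (54.90, -33.48). The perpendicularity gives TE at right angles to DT; with |TE| = 9.0 on the right of DT, E = T + 9.0·(-0.02967, -0.9996) = (54.64, -42.47). So E.x = 54.64.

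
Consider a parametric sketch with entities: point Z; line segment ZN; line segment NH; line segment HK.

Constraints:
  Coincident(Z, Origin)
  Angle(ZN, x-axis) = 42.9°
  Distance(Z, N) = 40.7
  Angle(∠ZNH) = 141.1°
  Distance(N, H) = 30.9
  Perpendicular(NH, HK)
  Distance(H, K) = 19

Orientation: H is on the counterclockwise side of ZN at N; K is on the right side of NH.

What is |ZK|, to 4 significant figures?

76.82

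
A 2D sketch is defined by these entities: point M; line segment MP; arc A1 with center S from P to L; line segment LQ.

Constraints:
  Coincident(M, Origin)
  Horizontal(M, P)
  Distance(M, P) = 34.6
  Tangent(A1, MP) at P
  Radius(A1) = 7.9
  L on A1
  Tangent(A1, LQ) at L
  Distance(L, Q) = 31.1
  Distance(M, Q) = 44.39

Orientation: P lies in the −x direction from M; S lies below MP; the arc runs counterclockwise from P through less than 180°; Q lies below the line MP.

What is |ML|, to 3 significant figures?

42.9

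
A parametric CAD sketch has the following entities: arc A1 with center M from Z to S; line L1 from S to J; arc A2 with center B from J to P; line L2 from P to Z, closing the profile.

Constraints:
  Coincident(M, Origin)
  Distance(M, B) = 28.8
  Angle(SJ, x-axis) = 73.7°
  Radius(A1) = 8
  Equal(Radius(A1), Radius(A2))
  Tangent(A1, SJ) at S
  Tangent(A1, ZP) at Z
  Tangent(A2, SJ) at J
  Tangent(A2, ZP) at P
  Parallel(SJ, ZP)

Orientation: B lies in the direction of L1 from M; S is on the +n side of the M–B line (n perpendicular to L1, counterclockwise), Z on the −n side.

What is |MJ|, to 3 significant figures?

29.9

The slot axis is L1's direction at 73.7°, so u = (cos 73.7°, sin 73.7°) = (0.281, 0.960) and n = (−sin 73.7°, cos 73.7°) = (-0.960, 0.281). M is at the origin and B lies 28.8 along u from M, so B = 28.8·u = (8.08, 27.6). Tangency of A1 to both parallel lines with radius 8.0 puts S and Z at M ± 8.0·n: S = (-7.68, 2.25), Z = (7.68, -2.25). Equal radii place J and P the same way about B: J = B + 8.0·n = (0.405, 29.9), P = B − 8.0·n = (15.8, 25.4). Then |MJ| = |J − M| = 29.9.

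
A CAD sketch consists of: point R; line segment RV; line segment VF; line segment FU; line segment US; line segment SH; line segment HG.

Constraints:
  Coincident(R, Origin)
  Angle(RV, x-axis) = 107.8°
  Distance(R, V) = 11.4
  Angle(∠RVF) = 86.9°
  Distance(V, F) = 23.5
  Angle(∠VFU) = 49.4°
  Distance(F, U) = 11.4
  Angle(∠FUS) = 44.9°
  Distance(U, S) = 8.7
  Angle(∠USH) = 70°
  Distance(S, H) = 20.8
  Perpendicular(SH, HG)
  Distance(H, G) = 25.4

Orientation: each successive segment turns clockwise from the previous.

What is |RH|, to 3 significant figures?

35.3

R is at the origin; RV runs at 107.8° with length 11.4, so V = (-3.48, 10.9). ∠RVF = 86.9° gives VF at 14.7° from the x-axis; with |VF| = 23.5, F = (19.2, 16.8). ∠VFU = 49.4° gives FU at -116° from the x-axis; with |FU| = 11.4, U = (14.3, 6.56). ∠FUS = 44.9° gives US at 109° from the x-axis; with |US| = 8.7, S = (11.4, 14.8). ∠USH = 70.0° gives SH at -1.00° from the x-axis; with |SH| = 20.8, H = (32.2, 14.4). Then |RH| = |H − R| = 35.3.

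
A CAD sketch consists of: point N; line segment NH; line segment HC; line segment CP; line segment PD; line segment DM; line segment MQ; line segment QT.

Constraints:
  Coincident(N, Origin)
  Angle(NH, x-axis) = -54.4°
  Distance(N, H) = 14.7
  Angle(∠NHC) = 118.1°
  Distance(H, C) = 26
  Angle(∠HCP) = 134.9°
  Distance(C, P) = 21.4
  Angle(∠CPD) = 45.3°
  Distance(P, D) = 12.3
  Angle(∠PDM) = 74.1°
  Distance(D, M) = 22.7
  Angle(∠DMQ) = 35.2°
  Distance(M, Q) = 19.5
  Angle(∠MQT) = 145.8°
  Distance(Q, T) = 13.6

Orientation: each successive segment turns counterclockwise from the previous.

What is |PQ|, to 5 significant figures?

3.4467

∠PDM = 74.1° gives DM at -66.800° from the x-axis; with |DM| = 22.7, M = (44.075, -13.986). ∠DMQ = 35.2° gives MQ at 78.000° from the x-axis; with |MQ| = 19.5, Q = (48.129, 5.0882). Then |PQ| = |Q − P| = 3.4467.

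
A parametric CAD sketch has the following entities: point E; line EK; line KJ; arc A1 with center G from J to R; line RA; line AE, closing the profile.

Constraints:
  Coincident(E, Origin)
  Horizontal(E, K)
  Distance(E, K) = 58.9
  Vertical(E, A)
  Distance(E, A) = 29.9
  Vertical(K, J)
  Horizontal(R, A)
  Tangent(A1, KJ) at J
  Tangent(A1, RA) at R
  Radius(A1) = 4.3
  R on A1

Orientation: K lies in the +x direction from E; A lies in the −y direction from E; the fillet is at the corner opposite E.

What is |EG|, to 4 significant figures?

60.30

E is at the origin; E and K share the same y with |EK| = 58.9 and K on the +x side, so K = (58.90, 0.000). E and A share the same x with |EA| = 29.9 and A on the −y side, so A = (0.000, -29.90). The virtual corner opposite E is at (58.90, -29.90). Since A1 is tangent to KJ there, GJ ⟂ KJ and tangency of A1 to RA means the radius GR is perpendicular to RA, with radius 4.3, so the center G sits 4.3 in from both sides at G = (54.60, -25.60). Then |EG| = |G − E| = 60.30.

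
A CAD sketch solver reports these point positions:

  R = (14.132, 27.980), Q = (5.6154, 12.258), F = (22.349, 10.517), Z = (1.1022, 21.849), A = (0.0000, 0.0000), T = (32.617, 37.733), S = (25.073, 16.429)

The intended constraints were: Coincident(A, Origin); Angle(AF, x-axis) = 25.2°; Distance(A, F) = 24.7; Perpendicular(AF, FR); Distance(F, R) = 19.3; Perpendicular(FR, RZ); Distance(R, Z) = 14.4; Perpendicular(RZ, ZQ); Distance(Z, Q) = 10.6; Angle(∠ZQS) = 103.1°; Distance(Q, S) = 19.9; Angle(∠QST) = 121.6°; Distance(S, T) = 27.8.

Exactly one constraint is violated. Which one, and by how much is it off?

Distance(S, T) = 27.8 — off by 5.20.

A = (0.00, 0.00) ✓; AF at 25.20° ✓; |AF| = 24.70 ✓; ∠(AF, FR) = 90.00° ✓; |FR| = 19.30 ✓; ∠(FR, RZ) = 90.00° ✓; |RZ| = 14.40 ✓; ∠(RZ, ZQ) = 90.00° ✓; |ZQ| = 10.60 ✓; ∠ZQS = 103.1° ✓; |QS| = 19.90 ✓; ∠QST = 121.6° ✓; |ST| = 22.60 ✗.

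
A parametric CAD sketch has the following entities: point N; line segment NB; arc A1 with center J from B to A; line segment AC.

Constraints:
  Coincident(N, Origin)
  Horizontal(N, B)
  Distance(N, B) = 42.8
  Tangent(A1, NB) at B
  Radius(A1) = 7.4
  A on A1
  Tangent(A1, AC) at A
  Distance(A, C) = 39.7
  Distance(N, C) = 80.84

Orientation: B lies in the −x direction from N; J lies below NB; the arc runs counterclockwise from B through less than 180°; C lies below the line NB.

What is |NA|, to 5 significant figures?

48.631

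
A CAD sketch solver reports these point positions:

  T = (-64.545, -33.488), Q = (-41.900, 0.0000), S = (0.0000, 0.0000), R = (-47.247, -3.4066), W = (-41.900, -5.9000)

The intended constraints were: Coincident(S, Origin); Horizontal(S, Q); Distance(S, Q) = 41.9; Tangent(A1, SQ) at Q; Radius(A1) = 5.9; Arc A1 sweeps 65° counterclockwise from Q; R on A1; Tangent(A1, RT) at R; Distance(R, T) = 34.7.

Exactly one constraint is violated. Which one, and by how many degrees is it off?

Tangent(A1, RT) at R — off by 4.90°.

S = (0.00, 0.00) ✓; S.y = 0.00, Q.y = 0.00 ✓; |SQ| = 41.90 ✓; ∠(WQ, QS) = 90.00° ✓; |WQ| = 5.900 ✓; bearing(W→R) − bearing(W→Q) = 65.00° ✓; |WR| = 5.900 ✓; ∠(WR, RT) = 94.90° ✗; |RT| = 34.70 ✓.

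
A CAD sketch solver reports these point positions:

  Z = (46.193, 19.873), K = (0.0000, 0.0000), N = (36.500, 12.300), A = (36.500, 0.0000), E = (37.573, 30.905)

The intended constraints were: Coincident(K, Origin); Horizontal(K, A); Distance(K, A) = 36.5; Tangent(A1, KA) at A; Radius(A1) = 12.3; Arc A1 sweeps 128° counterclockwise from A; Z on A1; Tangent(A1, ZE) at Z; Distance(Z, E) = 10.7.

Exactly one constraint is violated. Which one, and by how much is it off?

Distance(Z, E) = 10.7 — off by 3.30.

K = (0.00, 0.00) ✓; K.y = 0.00, A.y = 0.00 ✓; |KA| = 36.50 ✓; ∠(NA, AK) = 90.00° ✓; |NA| = 12.30 ✓; bearing(N→Z) − bearing(N→A) = 128.0° ✓; |NZ| = 12.30 ✓; ∠(NZ, ZE) = 90.00° ✓; |ZE| = 14.00 ✗.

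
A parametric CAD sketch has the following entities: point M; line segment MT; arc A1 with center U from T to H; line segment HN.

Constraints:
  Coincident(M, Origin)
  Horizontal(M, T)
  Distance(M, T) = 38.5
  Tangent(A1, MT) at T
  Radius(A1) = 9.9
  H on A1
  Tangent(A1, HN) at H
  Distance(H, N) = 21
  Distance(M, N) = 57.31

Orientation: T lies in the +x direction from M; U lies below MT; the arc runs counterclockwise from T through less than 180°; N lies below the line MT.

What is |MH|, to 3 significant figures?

36.6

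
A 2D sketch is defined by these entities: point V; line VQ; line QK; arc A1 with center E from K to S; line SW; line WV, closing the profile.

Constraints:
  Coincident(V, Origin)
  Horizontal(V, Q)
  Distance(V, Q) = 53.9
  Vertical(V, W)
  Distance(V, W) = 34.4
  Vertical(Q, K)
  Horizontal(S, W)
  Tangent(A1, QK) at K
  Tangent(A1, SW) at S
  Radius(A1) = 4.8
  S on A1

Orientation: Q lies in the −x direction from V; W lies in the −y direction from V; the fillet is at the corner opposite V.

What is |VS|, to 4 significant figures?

59.95

V is at the origin; V and Q share the same y with |VQ| = 53.9 and Q on the −x side, so Q = (-53.90, 0.000). VW is vertical with |VW| = 34.4 and W on the −y side, so W = (0.000, -34.40). The virtual corner opposite V is at (-53.90, -34.40). A1 meets QK tangentially, so EK is at right angles to QK and tangency of A1 to SW means the radius ES is perpendicular to SW, with radius 4.8, so the center E sits 4.8 in from both sides at E = (-49.10, -29.60). That places the tangent points at K = (-53.90, -29.60) on QK and S = (-49.10, -34.40) on SW. Then |VS| = |S − V| = 59.95.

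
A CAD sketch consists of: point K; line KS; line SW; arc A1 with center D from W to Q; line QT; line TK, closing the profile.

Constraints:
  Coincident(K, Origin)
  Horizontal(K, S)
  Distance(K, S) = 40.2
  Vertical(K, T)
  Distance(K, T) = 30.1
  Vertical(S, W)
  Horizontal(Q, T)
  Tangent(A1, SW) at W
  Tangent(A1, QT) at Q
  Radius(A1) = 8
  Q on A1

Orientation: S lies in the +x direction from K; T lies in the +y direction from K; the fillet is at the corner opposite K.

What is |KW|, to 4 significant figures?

45.87

K is at the origin; KS is horizontal with |KS| = 40.2 and S on the +x side, so S = (40.20, 0.000). K and T share the same x with |KT| = 30.1 and T on the +y side, so T = (0.000, 30.10). The virtual corner opposite K is at (40.20, 30.10). The tangent condition forces DW to be normal to SW and A1 meets QT tangentially, so DQ is at right angles to QT, with radius 8.0, so the center D sits 8.0 in from both sides at D = (32.20, 22.10). That places the tangent points at W = (40.20, 22.10) on SW and Q = (32.20, 30.10) on QT. Then |KW| = |W − K| = 45.87.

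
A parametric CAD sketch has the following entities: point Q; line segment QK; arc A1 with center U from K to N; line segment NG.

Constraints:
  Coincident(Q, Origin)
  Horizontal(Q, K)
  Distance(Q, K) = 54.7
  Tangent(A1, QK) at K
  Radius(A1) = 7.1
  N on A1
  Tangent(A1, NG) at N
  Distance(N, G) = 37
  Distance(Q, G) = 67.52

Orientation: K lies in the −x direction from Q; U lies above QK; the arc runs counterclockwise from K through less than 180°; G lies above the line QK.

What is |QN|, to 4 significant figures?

48.24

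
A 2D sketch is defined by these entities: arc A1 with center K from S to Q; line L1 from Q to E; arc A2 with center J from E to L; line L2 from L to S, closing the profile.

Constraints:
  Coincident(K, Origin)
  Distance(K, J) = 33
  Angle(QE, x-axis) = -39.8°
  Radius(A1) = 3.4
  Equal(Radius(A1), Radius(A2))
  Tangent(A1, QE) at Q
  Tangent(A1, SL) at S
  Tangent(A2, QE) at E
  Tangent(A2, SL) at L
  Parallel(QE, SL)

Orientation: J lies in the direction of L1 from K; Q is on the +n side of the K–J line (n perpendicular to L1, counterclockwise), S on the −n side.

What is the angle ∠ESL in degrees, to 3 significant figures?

11.6°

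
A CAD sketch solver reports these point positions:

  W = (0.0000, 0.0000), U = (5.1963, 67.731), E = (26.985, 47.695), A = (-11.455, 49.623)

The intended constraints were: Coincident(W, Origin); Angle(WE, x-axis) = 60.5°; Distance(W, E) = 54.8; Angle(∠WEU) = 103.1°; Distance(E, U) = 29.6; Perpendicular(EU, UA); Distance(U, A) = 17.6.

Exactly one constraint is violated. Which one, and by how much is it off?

Distance(U, A) = 17.6 — off by 7.00.

W = (0.00, 0.00) ✓; WE at 60.50° ✓; |WE| = 54.80 ✓; ∠WEU = 103.1° ✓; |EU| = 29.60 ✓; ∠(EU, UA) = 90.00° ✓; |UA| = 24.60 ✗.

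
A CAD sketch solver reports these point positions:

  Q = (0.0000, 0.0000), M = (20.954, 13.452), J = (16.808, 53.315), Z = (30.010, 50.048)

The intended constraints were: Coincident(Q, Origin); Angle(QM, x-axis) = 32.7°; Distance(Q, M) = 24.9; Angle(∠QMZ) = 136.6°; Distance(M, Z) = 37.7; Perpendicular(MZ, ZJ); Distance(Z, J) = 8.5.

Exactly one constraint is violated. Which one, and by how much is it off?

Distance(Z, J) = 8.5 — off by 5.10.

Q = (0.00, 0.00) ✓; QM at 32.70° ✓; |QM| = 24.90 ✓; ∠QMZ = 136.6° ✓; |MZ| = 37.70 ✓; ∠(MZ, ZJ) = 90.00° ✓; |ZJ| = 13.60 ✗.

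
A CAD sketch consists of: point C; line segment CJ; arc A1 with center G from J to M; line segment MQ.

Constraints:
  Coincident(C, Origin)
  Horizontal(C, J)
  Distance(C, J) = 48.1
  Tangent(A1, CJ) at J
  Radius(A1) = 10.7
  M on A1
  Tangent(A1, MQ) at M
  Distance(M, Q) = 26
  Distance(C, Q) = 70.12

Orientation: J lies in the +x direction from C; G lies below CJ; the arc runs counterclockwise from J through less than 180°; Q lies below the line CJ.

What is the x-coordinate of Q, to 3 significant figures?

60.1

Checks: |GM| = 10.70 ✓; ∠(GM, MQ) = 90.00° ✓; |MQ| = 26.00 ✓; |CQ| = 70.12 ✓.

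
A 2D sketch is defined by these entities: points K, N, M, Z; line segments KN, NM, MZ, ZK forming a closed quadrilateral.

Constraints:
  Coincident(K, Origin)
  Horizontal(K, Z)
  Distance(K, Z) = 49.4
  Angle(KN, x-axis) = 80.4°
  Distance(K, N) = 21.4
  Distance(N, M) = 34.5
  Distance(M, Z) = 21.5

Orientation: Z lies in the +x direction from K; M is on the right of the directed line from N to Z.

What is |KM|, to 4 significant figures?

28.30

Checks: |NM| = 34.50 ✓; |MZ| = 21.50 ✓.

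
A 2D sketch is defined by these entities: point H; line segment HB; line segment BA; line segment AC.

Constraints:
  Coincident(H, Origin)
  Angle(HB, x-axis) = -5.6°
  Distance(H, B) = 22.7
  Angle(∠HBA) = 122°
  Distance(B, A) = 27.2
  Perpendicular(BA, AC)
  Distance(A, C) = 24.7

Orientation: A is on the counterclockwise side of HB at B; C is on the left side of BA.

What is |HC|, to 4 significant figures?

39.61

H is at the origin; HB runs at -5.6° with length 22.7, so B = 22.7·(cos -5.6°, sin -5.6°) = (22.59, -2.215). ∠HBA = 122.0°, so BA runs at -5.6° + (180° − 122.0°) = 52.40° from the x-axis; with |BA| = 27.2, A = B + 27.2·(cos 52.40°, sin 52.40°) = (39.19, 19.34). BA ⟂ AC; with |AC| = 24.7 on the left of BA, C = A + 24.7·(-0.7923, 0.6101) = (19.62, 34.41). Then |HC| = |C − H| = 39.61.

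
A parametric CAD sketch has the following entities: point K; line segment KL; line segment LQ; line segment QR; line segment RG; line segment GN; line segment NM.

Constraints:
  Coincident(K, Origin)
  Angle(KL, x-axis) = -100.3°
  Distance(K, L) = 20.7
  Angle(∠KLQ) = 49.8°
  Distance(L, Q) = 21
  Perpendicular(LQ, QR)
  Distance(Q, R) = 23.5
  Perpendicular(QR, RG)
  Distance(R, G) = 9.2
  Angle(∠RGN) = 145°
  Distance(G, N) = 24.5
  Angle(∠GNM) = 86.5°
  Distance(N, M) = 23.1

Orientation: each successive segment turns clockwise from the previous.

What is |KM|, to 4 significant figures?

25.49

K is at the origin; KL runs at -100.3° with length 20.7, so L = (-3.701, -20.37). ∠KLQ = 49.8° gives LQ at 129.5° from the x-axis; with |LQ| = 21.0, Q = (-17.06, -4.162). The perpendicularity gives QR at right angles to LQ, so QR runs at 39.50°; with |QR| = 23.5, R = (1.074, 10.79). The perpendicularity gives RG at right angles to QR, so RG runs at -50.50°; with |RG| = 9.2, G = (6.926, 3.687). ∠RGN = 145.0° gives GN at -85.50° from the x-axis; with |GN| = 24.5, N = (8.848, -20.74). ∠GNM = 86.5° gives NM at -179.0° from the x-axis; with |NM| = 23.1, M = (-14.25, -21.14). Then |KM| = |M − K| = 25.49.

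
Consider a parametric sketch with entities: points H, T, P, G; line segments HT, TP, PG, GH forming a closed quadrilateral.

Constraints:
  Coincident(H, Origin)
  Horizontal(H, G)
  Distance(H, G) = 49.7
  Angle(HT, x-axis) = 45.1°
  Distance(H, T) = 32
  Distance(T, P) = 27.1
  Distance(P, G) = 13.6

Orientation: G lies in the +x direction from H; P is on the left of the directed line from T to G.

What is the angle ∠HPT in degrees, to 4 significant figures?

35.45°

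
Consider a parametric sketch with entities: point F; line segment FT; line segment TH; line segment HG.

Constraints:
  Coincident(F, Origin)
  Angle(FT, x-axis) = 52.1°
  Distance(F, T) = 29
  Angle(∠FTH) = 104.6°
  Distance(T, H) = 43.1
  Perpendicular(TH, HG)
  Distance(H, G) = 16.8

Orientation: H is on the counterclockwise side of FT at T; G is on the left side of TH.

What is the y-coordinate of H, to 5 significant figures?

57.077

F is at the origin; FT runs at 52.1° with length 29.0, so T = 29.0·(cos 52.1°, sin 52.1°) = (17.814, 22.883). ∠FTH = 104.6°, so TH runs at 52.1° + (180° − 104.6°) = 127.50° from the x-axis; with |TH| = 43.1, H = T + 43.1·(cos 127.50°, sin 127.50°) = (-8.4233, 57.077). So H.y = 57.077.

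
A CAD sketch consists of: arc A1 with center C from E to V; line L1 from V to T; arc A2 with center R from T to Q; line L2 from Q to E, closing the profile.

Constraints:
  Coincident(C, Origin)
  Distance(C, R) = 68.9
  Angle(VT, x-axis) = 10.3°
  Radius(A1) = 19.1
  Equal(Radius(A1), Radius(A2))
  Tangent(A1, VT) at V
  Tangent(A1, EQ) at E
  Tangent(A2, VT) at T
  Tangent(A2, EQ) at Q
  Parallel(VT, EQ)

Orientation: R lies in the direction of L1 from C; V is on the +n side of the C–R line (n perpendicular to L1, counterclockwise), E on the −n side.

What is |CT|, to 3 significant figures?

71.5

The slot axis is L1's direction at 10.3°, so u = (cos 10.3°, sin 10.3°) = (0.984, 0.179) and n = (−sin 10.3°, cos 10.3°) = (-0.179, 0.984). C is at the origin and R lies 68.9 along u from C, so R = 68.9·u = (67.8, 12.3). Tangency of A1 to both parallel lines with radius 19.1 puts V and E at C ± 19.1·n: V = (-3.42, 18.8), E = (3.42, -18.8). Equal radii place T and Q the same way about R: T = R + 19.1·n = (64.4, 31.1), Q = R − 19.1·n = (71.2, -6.47). Then |CT| = |T − C| = 71.5.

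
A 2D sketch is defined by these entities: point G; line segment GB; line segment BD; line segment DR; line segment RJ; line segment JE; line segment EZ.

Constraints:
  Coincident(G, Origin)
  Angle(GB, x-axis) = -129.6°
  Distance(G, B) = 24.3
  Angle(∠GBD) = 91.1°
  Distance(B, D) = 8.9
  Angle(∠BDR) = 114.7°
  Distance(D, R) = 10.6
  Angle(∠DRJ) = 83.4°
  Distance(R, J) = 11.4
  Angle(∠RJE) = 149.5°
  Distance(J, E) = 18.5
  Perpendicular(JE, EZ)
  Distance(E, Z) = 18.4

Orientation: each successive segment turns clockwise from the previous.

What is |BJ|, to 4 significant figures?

13.41

∠BDR = 114.7° gives DR at 76.20° from the x-axis; with |DR| = 10.6, R = (-19.93, -2.889). ∠DRJ = 83.4° gives RJ at -20.40° from the x-axis; with |RJ| = 11.4, J = (-9.241, -6.863). Then |BJ| = |J − B| = 13.41.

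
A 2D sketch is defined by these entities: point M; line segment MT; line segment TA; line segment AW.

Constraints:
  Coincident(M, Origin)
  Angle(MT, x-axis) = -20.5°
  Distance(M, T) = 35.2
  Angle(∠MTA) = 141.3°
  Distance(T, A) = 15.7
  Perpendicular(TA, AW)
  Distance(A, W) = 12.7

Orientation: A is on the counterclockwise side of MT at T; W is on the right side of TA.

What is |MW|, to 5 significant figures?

55.393

M is at the origin; MT runs at -20.5° with length 35.2, so T = 35.2·(cos -20.5°, sin -20.5°) = (32.971, -12.327). ∠MTA = 141.3°, so TA runs at -20.5° + (180° − 141.3°) = 18.200° from the x-axis; with |TA| = 15.7, A = T + 15.7·(cos 18.200°, sin 18.200°) = (47.885, -7.4236). The perpendicularity gives AW at right angles to TA; with |AW| = 12.7 on the right of TA, W = A + 12.7·(0.31233, -0.94997) = (51.852, -19.488). Then |MW| = |W − M| = 55.393.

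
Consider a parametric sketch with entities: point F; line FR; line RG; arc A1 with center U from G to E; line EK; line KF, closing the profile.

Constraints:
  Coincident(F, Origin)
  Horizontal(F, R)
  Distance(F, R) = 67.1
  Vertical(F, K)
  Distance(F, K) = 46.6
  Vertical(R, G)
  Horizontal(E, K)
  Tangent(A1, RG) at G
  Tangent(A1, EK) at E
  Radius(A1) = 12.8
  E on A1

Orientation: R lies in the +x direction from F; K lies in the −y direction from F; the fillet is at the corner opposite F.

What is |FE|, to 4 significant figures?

71.55

The virtual corner opposite F is at (67.10, -46.60). Tangency of A1 to RG means the radius UG is perpendicular to RG and since A1 is tangent to EK there, UE ⟂ EK, with radius 12.8, so the center U sits 12.8 in from both sides at U = (54.30, -33.80). That places the tangent points at G = (67.10, -33.80) on RG and E = (54.30, -46.60) on EK. Then |FE| = |E − F| = 71.55.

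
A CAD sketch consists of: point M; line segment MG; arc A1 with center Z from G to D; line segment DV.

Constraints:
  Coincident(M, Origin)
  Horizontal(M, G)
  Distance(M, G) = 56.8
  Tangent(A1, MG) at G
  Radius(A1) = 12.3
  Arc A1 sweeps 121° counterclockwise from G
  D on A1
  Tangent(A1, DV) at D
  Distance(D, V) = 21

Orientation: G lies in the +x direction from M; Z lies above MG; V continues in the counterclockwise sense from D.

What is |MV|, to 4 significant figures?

67.36

On A1, G sits at bearing -90° from Z; a 121° counterclockwise sweep puts D at bearing 31°, so D = Z + 12.3·(cos 31°, sin 31°) = (67.34, 18.63). Tangency of A1 to DV means the radius ZD is perpendicular to DV, so DV runs along (−sin 31°, cos 31°); with |DV| = 21.0, V = (56.53, 36.64). Then |MV| = |V − M| = 67.36.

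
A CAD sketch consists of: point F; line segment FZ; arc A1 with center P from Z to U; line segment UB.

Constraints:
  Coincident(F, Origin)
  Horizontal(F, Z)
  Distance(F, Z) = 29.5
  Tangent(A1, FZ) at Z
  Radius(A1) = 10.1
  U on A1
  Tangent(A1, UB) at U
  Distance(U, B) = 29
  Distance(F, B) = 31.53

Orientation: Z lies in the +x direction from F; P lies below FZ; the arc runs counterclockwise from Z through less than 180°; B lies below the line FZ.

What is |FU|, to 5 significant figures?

21.287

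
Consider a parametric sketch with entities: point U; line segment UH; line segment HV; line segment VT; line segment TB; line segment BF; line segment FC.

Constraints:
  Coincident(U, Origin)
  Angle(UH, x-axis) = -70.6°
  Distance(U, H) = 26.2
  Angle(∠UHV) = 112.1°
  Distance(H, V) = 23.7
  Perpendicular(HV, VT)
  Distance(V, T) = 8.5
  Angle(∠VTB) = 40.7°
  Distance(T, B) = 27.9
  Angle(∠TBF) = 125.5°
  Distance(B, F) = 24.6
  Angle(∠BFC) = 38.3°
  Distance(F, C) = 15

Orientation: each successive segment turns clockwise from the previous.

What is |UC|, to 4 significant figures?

54.57

U is at the origin; UH runs at -70.6° with length 26.2, so H = (8.703, -24.71). ∠UHV = 112.1° gives HV at -138.5° from the x-axis; with |HV| = 23.7, V = (-9.048, -40.42). HV is perpendicular to VT, so VT runs at 131.5°; with |VT| = 8.5, T = (-14.68, -34.05). ∠VTB = 40.7° gives TB at -7.800° from the x-axis; with |TB| = 27.9, B = (12.96, -37.84). ∠TBF = 125.5° gives BF at -62.30° from the x-axis; with |BF| = 24.6, F = (24.40, -59.62). ∠BFC = 38.3° gives FC at 156.0° from the x-axis; with |FC| = 15.0, C = (10.69, -53.52). Then |UC| = |C − U| = 54.57.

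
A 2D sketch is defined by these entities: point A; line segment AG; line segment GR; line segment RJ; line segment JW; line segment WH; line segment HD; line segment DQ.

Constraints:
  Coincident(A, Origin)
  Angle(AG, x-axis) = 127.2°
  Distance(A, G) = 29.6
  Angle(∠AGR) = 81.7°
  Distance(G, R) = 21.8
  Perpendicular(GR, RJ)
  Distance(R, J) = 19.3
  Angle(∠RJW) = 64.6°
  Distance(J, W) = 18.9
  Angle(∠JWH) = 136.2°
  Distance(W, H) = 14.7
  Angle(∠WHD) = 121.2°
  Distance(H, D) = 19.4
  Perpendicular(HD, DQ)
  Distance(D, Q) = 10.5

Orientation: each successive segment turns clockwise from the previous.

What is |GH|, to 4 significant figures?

2.596

∠RJW = 64.6° gives JW at -176.5° from the x-axis; with |JW| = 18.9, W = (-8.348, 16.06). ∠JWH = 136.2° gives WH at 139.7° from the x-axis; with |WH| = 14.7, H = (-19.56, 25.57). Then |GH| = |H − G| = 2.596.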